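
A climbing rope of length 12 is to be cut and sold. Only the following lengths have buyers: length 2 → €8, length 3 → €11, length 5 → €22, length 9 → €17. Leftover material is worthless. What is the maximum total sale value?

52

Consider every possible first cut. best[k] is the best of p[i]+best[k−i] over all sellable i≤k.
best[1] = 0
best[2] = 8
best[3] = max(8+0, 11+0) = 11
best[4] = max(8+8, 11+0) = 16
best[5] = max(8+11, 11+8, 22+0) = 22
best[6] = max(8+16, 11+11, 22+0) = 24
best[7] = max(8+22, 11+16, 22+8) = 30
best[8] = max(8+24, 11+22, 22+11) = 33
best[9] = max(8+30, 11+24, 22+16, 17+0) = 38
best[10] = max(8+33, 11+30, 22+22, 17+0) = 44
best[11] = max(8+38, 11+33, 22+24, 17+8) = 46
best[12] = max(8+44, 11+38, 22+30, 17+11) = 52
One optimal cutting: 5 + 5 + 2 → €52.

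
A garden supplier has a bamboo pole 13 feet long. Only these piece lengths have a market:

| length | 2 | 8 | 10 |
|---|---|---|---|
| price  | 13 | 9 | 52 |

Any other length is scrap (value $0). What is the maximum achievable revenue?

78

Build f[k] bottom-up: f[k] = max over allowed piece i of (p[i] + f[k−i]).
f[1] = 0
f[2] = 13
f[3] = 13
f[4] = 26  (first piece 2, then f[2]=13)
f[5] = 26
f[6] = 39  (first piece 2, then f[4]=26)
f[7] = 39
f[8] = max(13+39, 9+0) = 52
f[9] = max(13+39, 9+0) = 52
f[10] = max(13+52, 9+13, 52+0) = 65
f[11] = max(13+52, 9+13, 52+0) = 65
f[12] = max(13+65, 9+26, 52+13) = 78
f[13] = max(13+65, 9+26, 52+13) = 78
One optimal cutting: pieces 2 + 2 + 2 + 2 + 2 + 2 with 1 foot of scrap → $78.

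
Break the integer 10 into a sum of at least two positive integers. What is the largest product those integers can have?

Fill g[k] for k=2..10: at each k try every first piece i and multiply by the better of (k−i) uncut or g[k−i].
g[2] = 1·max(1,0) = 1·1 = 1
g[3] = max(1·2, 2·1) = 2
g[4] = max(1·3, 2·2, 3·1) = 4
g[5] = max(1·4, 2·3, 3·2, 4·1) = 6
g[6] = max(1·6, 2·4, 3·3, 4·2, 5·1) = 9
g[7] = max(1·9, 2·6, 3·4, 4·3, 5·2, 6·1) = 12
g[8] = max(1·12, 2·9, 3·6, …, 6·2, 7·1) = 18
g[9] = max(1·18, 2·12, 3·9, …, 7·2, 8·1) = 27
g[10] = max(1·27, 2·18, 3·12, …, 8·2, 9·1) = 36
One optimal split: 3 + 3 + 2 + 2; product 3·3·2·2 = 36.

36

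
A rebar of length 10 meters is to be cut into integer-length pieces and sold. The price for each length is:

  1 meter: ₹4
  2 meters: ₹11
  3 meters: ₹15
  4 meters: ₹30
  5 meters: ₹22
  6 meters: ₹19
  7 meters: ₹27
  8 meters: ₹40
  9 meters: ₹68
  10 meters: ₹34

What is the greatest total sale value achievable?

72

Build v[k] bottom-up: v[k] = max over allowed piece i of (p[i] + v[k−i]).
v[1] = 4
v[2] = 11
v[3] = 15  (first piece 1, then v[2]=11)
v[4] = 30
v[5] = 34  (first piece 1, then v[4]=30)
v[6] = 41  (first piece 2, then v[4]=30)
v[7] = 45  (first piece 1, then v[6]=41)
v[8] = 60  (first piece 4, then v[4]=30)
v[9] = 68
v[10] = 72  (first piece 1, then v[9]=68)
One optimal cutting: 9 + 1 → ₹68 + ₹4 = ₹72.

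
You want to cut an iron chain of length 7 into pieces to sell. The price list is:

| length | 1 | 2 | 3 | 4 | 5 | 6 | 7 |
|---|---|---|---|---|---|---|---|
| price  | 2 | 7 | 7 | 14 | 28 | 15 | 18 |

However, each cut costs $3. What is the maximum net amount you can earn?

Build net[k] bottom-up: net[k] = max over allowed piece i of (p[i] + net[k−i]) − 3 per cut.
net[1] = 2
net[2] = max(2+2-3, 7+0) = 7
net[3] = max(2+7-3, 7+2-3, 7+0) = 7
net[4] = max(2+7-3, 7+7-3, 7+2-3, 14+0) = 14
net[5] = max(2+14-3, 7+7-3, 7+7-3, 14+2-3, 28+0) = 28
net[6] = max(2+28-3, 7+14-3, 7+7-3, 14+7-3, 28+2-3, 15+0) = 27
net[7] = max(2+27-3, 7+28-3, 7+14-3, …, 15+2-3, 18+0) = 32
One optimal plan: pieces 5 + 2 (1 cut) → $35 − $3 = $32.

32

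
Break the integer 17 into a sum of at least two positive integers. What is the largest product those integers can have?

486

Let g[k] be the best product for length k (with at least one cut). For each first piece i, the rest contributes max(k−i, g[k−i]).
g[2] = 1×max(1,0) = 1×1 = 1
g[3] = 1×max(2,1) = 1×2 = 2
g[4] = 2×max(2,1) = 2×2 = 4
g[5] = 2×max(3,2) = 2×3 = 6
g[6] = 3×max(3,2) = 3×3 = 9
g[7] = 2×max(5,6) = 2×6 = 12
g[8] = 2×max(6,9) = 2×9 = 18
g[9] = 3×max(6,9) = 3×9 = 27
g[10] = 2×max(8,18) = 2×18 = 36
g[11] = 2×max(9,27) = 2×27 = 54
g[12] = 3×max(9,27) = 3×27 = 81
g[13] = 2×max(11,54) = 2×54 = 108
g[14] = 2×max(12,81) = 2×81 = 162
g[15] = 3×max(12,81) = 3×81 = 243
g[16] = 2×max(14,162) = 2×162 = 324
g[17] = 2×max(15,243) = 2×243 = 486
One optimal split: 3 + 3 + 3 + 3 + 3 + 2; product 3×3×3×3×3×2 = 486.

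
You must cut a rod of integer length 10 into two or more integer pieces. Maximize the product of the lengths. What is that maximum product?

Let m[k] be the best product for length k (with at least one cut). For each first piece i, the rest contributes max(k−i, m[k−i]).
m[2] = 1×max(1,0) = 1×1 = 1
m[3] = 1×max(2,1) = 1×2 = 2
m[4] = 2×max(2,1) = 2×2 = 4
m[5] = 2×max(3,2) = 2×3 = 6
m[6] = 3×max(3,2) = 3×3 = 9
m[7] = 2×max(5,6) = 2×6 = 12
m[8] = 2×max(6,9) = 2×9 = 18
m[9] = 3×max(6,9) = 3×9 = 27
m[10] = 2×max(8,18) = 2×18 = 36
One optimal split: 3 + 3 + 2 + 2; product 3×3×2×2 = 36.

36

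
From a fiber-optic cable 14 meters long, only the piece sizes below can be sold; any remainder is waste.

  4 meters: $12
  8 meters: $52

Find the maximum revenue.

64

Build f[k] bottom-up: f[k] = max over allowed piece i of (p[i] + f[k−i]).
f[1] = 0
f[2] = 0
f[3] = 0
f[4] = 12
f[5] = 12
f[6] = 12
f[7] = 12
f[8] = max(12+12, 52+0) = 52
f[9] = max(12+12, 52+0) = 52
f[10] = max(12+12, 52+0) = 52
f[11] = max(12+12, 52+0) = 52
f[12] = max(12+52, 52+12) = 64
f[13] = max(12+52, 52+12) = 64
f[14] = max(12+52, 52+12) = 64
One optimal cutting: pieces 8 + 4 with 2 meters of scrap → $64.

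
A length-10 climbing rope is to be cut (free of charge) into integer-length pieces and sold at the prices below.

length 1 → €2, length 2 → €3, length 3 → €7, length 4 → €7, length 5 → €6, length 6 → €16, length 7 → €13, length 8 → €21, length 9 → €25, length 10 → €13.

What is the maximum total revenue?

27

Consider every possible first cut. v[k] is the best of p[i]+v[k−i] over all sellable i≤k.
v[1] = 2
v[2] = max(2+2, 3+0) = 4
v[3] = max(2+4, 3+2, 7+0) = 7
v[4] = max(2+7, 3+4, 7+2, 7+0) = 9
v[5] = max(2+9, 3+7, 7+4, 7+2, 6+0) = 11
v[6] = max(2+11, 3+9, 7+7, 7+4, 6+2, 16+0) = 16
v[7] = max(2+16, 3+11, 7+9, …, 16+2, 13+0) = 18
v[8] = max(2+18, 3+16, 7+11, …, 13+2, 21+0) = 21
v[9] = max(2+21, 3+18, 7+16, …, 21+2, 25+0) = 25
v[10] = max(2+25, 3+21, 7+18, …, 25+2, 13+0) = 27
One optimal cutting: 9 + 1 → €25 + €2 = €27.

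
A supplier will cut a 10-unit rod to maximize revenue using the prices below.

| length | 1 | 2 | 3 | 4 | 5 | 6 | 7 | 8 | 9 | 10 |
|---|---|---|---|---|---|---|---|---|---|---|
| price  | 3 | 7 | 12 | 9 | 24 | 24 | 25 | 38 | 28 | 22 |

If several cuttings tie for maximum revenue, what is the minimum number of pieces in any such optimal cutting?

2

Build r[k] bottom-up: r[k] = max over allowed piece i of (p[i] + r[k−i]).
r[1] = 3
r[2] = max(3+3, 7+0) = 7
r[3] = max(3+7, 7+3, 12+0) = 12
r[4] = max(3+12, 7+7, 12+3, 9+0) = 15
r[5] = max(3+15, 7+12, 12+7, 9+3, 24+0) = 24
r[6] = max(3+24, 7+15, 12+12, 9+7, 24+3, 24+0) = 27
r[7] = max(3+27, 7+24, 12+15, …, 24+3, 25+0) = 31
r[8] = max(3+31, 7+27, 12+24, …, 25+3, 38+0) = 38
r[9] = max(3+38, 7+31, 12+27, …, 38+3, 28+0) = 41
r[10] = max(3+41, 7+38, 12+31, …, 28+3, 22+0) = 48
Maximum revenue is 48.
Now minimize piece count subject to staying optimal: for each k, pieces[k] = 1 + min over i with p[i]+r[k−i]=r[k] of pieces[k−i].
pieces[7] = 2
pieces[8] = 1
pieces[9] = 2
pieces[10] = 2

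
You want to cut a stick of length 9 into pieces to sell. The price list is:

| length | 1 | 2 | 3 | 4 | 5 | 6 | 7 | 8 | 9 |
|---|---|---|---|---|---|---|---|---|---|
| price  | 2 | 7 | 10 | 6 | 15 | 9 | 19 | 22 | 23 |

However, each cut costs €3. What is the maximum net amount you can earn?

24

Build v[k] bottom-up: v[k] = max over allowed piece i of (p[i] + v[k−i]) − 3 per cut.
v[1] = 2
v[2] = 7
v[3] = 10
v[4] = 11  (first piece 2, then v[2]=7)
v[5] = 15
v[6] = 17  (first piece 3, then v[3]=10)
v[7] = 19  (first piece 2, then v[5]=15)
v[8] = 22  (first piece 3, then v[5]=15)
v[9] = 24  (first piece 3, then v[6]=17)
One optimal plan: pieces 3 + 3 + 3 (2 cuts) → €30 − €6 = €24.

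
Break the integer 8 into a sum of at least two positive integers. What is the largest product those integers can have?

Define prod[k] = max over 1≤i<k of i · max(k−i, prod[k−i]); the inner max lets the remainder stay uncut if that's better.
prod[2] = 1·max(1,0) = 1·1 = 1
prod[3] = max(1·2, 2·1) = 2
prod[4] = max(1·3, 2·2, 3·1) = 4
prod[5] = max(1·4, 2·3, 3·2, 4·1) = 6
prod[6] = max(1·6, 2·4, 3·3, 4·2, 5·1) = 9
prod[7] = max(1·9, 2·6, 3·4, 4·3, 5·2, 6·1) = 12
prod[8] = max(1·12, 2·9, 3·6, …, 6·2, 7·1) = 18
One optimal split: 3 + 3 + 2; product 3·3·2 = 18.

18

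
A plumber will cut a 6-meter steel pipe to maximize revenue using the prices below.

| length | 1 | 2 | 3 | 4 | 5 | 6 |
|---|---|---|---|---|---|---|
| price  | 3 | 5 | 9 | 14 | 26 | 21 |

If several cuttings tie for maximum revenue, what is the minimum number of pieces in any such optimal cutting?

Consider every possible first cut. r[k] is the best of p[i]+r[k−i] over all sellable i≤k.
r[1] = 3
r[2] = max(3+3, 5+0) = 6
r[3] = max(3+6, 5+3, 9+0) = 9
r[4] = max(3+9, 5+6, 9+3, 14+0) = 14
r[5] = max(3+14, 5+9, 9+6, 14+3, 26+0) = 26
r[6] = max(3+26, 5+14, 9+9, 14+6, 26+3, 21+0) = 29
Maximum revenue is $29.
Now minimize piece count subject to staying optimal: for each k, pieces[k] = 1 + min over i with p[i]+r[k−i]=r[k] of pieces[k−i].
pieces[3] = 1
pieces[4] = 1
pieces[5] = 1
pieces[6] = 2

2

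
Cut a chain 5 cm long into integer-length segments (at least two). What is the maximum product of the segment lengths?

Define prod[k] = max over 1≤i<k of i · max(k−i, prod[k−i]); the inner max lets the remainder stay uncut if that's better.
prod[2] = 1*max(1,0) = 1*1 = 1
prod[3] = max(1*2, 2*1) = 2
prod[4] = max(1*3, 2*2, 3*1) = 4
prod[5] = max(1*4, 2*3, 3*2, 4*1) = 6
One optimal split: 3 + 2; product 3*2 = 6.

6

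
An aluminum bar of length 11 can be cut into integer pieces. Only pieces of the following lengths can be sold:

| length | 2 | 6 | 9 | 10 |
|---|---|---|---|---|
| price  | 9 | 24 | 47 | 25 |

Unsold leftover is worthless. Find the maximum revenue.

56

Let best[k] be the best obtainable value from length k. For each k, try every first piece i and keep the best of price[i] + best[k−i].
best[1] = 0
best[2] = 9
best[3] = 9
best[4] = 18  (first piece 2, then best[2]=9)
best[5] = 18
best[6] = max(9+18, 24+0) = 27
best[7] = max(9+18, 24+0) = 27
best[8] = max(9+27, 24+9) = 36
best[9] = max(9+27, 24+9, 47+0) = 47
best[10] = max(9+36, 24+18, 47+0, 25+0) = 47
best[11] = max(9+47, 24+18, 47+9, 25+0) = 56
One optimal cutting: 9 + 2 → $56.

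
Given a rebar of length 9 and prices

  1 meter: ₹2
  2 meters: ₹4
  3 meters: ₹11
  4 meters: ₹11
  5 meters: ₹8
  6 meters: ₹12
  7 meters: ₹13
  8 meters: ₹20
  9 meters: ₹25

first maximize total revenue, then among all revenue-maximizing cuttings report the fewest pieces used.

Build r[k] bottom-up: r[k] = max over allowed piece i of (p[i] + r[k−i]).
r[1] = 2
r[2] = 4  (first piece 1, then r[1]=2)
r[3] = 11
r[4] = 13  (first piece 1, then r[3]=11)
r[5] = 15  (first piece 1, then r[4]=13)
r[6] = 22  (first piece 3, then r[3]=11)
r[7] = 24  (first piece 1, then r[6]=22)
r[8] = 26  (first piece 1, then r[7]=24)
r[9] = 33  (first piece 3, then r[6]=22)
Maximum revenue is ₹33.
Now minimize piece count subject to staying optimal: for each k, pieces[k] = 1 + min over i with p[i]+r[k−i]=r[k] of pieces[k−i].
pieces[6] = 2
pieces[7] = 3
pieces[8] = 3
pieces[9] = 3

3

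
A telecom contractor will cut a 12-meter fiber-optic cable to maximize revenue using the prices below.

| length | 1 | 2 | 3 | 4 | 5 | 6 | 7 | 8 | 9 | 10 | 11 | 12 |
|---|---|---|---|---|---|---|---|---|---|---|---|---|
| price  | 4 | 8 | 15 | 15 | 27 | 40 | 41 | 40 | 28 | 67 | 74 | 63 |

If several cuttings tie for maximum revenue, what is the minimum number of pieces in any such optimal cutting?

Build r[k] bottom-up: r[k] = max over allowed piece i of (p[i] + r[k−i]).
r[1] = 4
r[2] = max(4+4, 8+0) = 8
r[3] = max(4+8, 8+4, 15+0) = 15
r[4] = max(4+15, 8+8, 15+4, 15+0) = 19
r[5] = max(4+19, 8+15, 15+8, 15+4, 27+0) = 27
r[6] = max(4+27, 8+19, 15+15, 15+8, 27+4, 40+0) = 40
r[7] = max(4+40, 8+27, 15+19, …, 40+4, 41+0) = 44
r[8] = max(4+44, 8+40, 15+27, …, 41+4, 40+0) = 48
r[9] = max(4+48, 8+44, 15+40, …, 40+4, 28+0) = 55
r[10] = max(4+55, 8+48, 15+44, …, 28+4, 67+0) = 67
r[11] = max(4+67, 8+55, 15+48, …, 67+4, 74+0) = 74
r[12] = max(4+74, 8+67, 15+55, …, 74+4, 63+0) = 80
Maximum revenue is $80.
Now minimize piece count subject to staying optimal: for each k, pieces[k] = 1 + min over i with p[i]+r[k−i]=r[k] of pieces[k−i].
pieces[9] = 2
pieces[10] = 1
pieces[11] = 1
pieces[12] = 2

2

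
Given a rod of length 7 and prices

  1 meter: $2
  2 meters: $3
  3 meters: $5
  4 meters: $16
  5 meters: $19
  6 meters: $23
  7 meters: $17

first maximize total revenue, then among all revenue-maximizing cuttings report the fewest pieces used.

2

Consider every possible first cut. r[k] is the best of p[i]+r[k−i] over all sellable i≤k.
r[1] = 2
r[2] = 4  (first piece 1, then r[1]=2)
r[3] = 6  (first piece 1, then r[2]=4)
r[4] = 16
r[5] = 19
r[6] = 23
r[7] = 25  (first piece 1, then r[6]=23)
Maximum revenue is $25.
Now minimize piece count subject to staying optimal: for each k, pieces[k] = 1 + min over i with p[i]+r[k−i]=r[k] of pieces[k−i].
pieces[4] = 1
pieces[5] = 1
pieces[6] = 1
pieces[7] = 2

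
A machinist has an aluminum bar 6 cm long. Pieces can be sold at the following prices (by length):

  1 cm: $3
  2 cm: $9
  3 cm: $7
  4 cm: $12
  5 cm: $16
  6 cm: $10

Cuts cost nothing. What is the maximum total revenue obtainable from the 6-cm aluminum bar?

Let r[k] be the best obtainable value from length k. For each k, try every first piece i and keep the best of price[i] + r[k−i].
r[1] = 3
r[2] = max(3+3, 9+0) = 9
r[3] = max(3+9, 9+3, 7+0) = 12
r[4] = max(3+12, 9+9, 7+3, 12+0) = 18
r[5] = max(3+18, 9+12, 7+9, 12+3, 16+0) = 21
r[6] = max(3+21, 9+18, 7+12, 12+9, 16+3, 10+0) = 27
One optimal cutting: 2 + 2 + 2 → $9 + $9 + $9 = $27.

27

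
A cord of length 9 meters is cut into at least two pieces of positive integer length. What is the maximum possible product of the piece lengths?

27

Fill g[k] for k=2..9: at each k try every first piece i and multiply by the better of (k−i) uncut or g[k−i].
g[2] = 1*max(1,0) = 1*1 = 1
g[3] = max(1*2, 2*1) = 2
g[4] = max(1*3, 2*2, 3*1) = 4
g[5] = max(1*4, 2*3, 3*2, 4*1) = 6
g[6] = max(1*6, 2*4, 3*3, 4*2, 5*1) = 9
g[7] = max(1*9, 2*6, 3*4, 4*3, 5*2, 6*1) = 12
g[8] = max(1*12, 2*9, 3*6, …, 6*2, 7*1) = 18
g[9] = max(1*18, 2*12, 3*9, …, 7*2, 8*1) = 27
One optimal split: 3 + 3 + 3; product 3*3*3 = 27.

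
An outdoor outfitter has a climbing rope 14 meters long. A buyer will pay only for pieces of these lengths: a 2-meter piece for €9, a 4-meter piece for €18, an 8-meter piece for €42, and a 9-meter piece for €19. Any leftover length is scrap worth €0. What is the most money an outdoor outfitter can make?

69

Consider every possible first cut. best[k] is the best of p[i]+best[k−i] over all sellable i≤k.
best[1] = 0
best[2] = 9
best[3] = 9
best[4] = max(9+9, 18+0) = 18
best[5] = max(9+9, 18+0) = 18
best[6] = max(9+18, 18+9) = 27
best[7] = max(9+18, 18+9) = 27
best[8] = max(9+27, 18+18, 42+0) = 42
best[9] = max(9+27, 18+18, 42+0, 19+0) = 42
best[10] = max(9+42, 18+27, 42+9, 19+0) = 51
best[11] = max(9+42, 18+27, 42+9, 19+9) = 51
best[12] = max(9+51, 18+42, 42+18, 19+9) = 60
best[13] = max(9+51, 18+42, 42+18, 19+18) = 60
best[14] = max(9+60, 18+51, 42+27, 19+18) = 69
One optimal cutting: 8 + 2 + 2 + 2 → €69.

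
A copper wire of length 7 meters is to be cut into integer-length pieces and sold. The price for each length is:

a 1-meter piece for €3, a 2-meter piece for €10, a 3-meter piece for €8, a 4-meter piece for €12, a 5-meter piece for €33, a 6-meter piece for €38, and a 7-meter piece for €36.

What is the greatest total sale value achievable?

43

Consider every possible first cut. r[k] is the best of p[i]+r[k−i] over all sellable i≤k.
r[1] = 3
r[2] = 10
r[3] = 13  (first piece 1, then r[2]=10)
r[4] = 20  (first piece 2, then r[2]=10)
r[5] = 33
r[6] = 38
r[7] = 43  (first piece 2, then r[5]=33)
One optimal cutting: 5 + 2 → €33 + €10 = €43.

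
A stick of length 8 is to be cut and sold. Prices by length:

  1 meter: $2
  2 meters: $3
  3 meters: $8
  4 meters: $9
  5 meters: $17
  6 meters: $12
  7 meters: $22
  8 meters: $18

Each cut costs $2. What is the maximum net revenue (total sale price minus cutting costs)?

Let r[k] be the best obtainable value from length k. For each k, try every first piece i and keep the best of price[i] + r[k−i] minus the 2 cut fee when i<k.
r[1] = 2
r[2] = max(2+2-2, 3+0) = 3
r[3] = max(2+3-2, 3+2-2, 8+0) = 8
r[4] = max(2+8-2, 3+3-2, 8+2-2, 9+0) = 9
r[5] = max(2+9-2, 3+8-2, 8+3-2, 9+2-2, 17+0) = 17
r[6] = max(2+17-2, 3+9-2, 8+8-2, 9+3-2, 17+2-2, 12+0) = 17
r[7] = max(2+17-2, 3+17-2, 8+9-2, …, 12+2-2, 22+0) = 22
r[8] = max(2+22-2, 3+17-2, 8+17-2, …, 22+2-2, 18+0) = 23
One optimal plan: pieces 5 + 3 (1 cut) → $25 − $2 = $23.

23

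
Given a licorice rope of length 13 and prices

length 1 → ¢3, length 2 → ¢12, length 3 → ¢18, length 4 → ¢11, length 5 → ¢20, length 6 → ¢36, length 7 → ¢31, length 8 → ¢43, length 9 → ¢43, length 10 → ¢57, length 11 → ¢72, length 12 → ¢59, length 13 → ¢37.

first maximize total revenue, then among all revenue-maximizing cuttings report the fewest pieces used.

Build r[k] bottom-up: r[k] = max over allowed piece i of (p[i] + r[k−i]).
r[1] = 3
r[2] = 12
r[3] = 18
r[4] = 24  (first piece 2, then r[2]=12)
r[5] = 30  (first piece 2, then r[3]=18)
r[6] = 36  (first piece 2, then r[4]=24)
r[7] = 42  (first piece 2, then r[5]=30)
r[8] = 48  (first piece 2, then r[6]=36)
r[9] = 54  (first piece 2, then r[7]=42)
r[10] = 60  (first piece 2, then r[8]=48)
r[11] = 72
r[12] = 75  (first piece 1, then r[11]=72)
r[13] = 84  (first piece 2, then r[11]=72)
Maximum revenue is ¢84.
Now minimize piece count subject to staying optimal: for each k, pieces[k] = 1 + min over i with p[i]+r[k−i]=r[k] of pieces[k−i].
pieces[10] = 3
pieces[11] = 1
pieces[12] = 2
pieces[13] = 2

2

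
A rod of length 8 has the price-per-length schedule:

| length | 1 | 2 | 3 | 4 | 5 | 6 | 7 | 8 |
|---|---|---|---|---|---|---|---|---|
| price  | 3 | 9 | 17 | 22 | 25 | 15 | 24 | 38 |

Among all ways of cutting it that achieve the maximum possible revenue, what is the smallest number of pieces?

Build r[k] bottom-up: r[k] = max over allowed piece i of (p[i] + r[k−i]).
r[1] = 3
r[2] = max(3+3, 9+0) = 9
r[3] = max(3+9, 9+3, 17+0) = 17
r[4] = max(3+17, 9+9, 17+3, 22+0) = 22
r[5] = max(3+22, 9+17, 17+9, 22+3, 25+0) = 26
r[6] = max(3+26, 9+22, 17+17, 22+9, 25+3, 15+0) = 34
r[7] = max(3+34, 9+26, 17+22, …, 15+3, 24+0) = 39
r[8] = max(3+39, 9+34, 17+26, …, 24+3, 38+0) = 44
Maximum revenue is 44.
Now minimize piece count subject to staying optimal: for each k, pieces[k] = 1 + min over i with p[i]+r[k−i]=r[k] of pieces[k−i].
pieces[5] = 2
pieces[6] = 2
pieces[7] = 2
pieces[8] = 2

2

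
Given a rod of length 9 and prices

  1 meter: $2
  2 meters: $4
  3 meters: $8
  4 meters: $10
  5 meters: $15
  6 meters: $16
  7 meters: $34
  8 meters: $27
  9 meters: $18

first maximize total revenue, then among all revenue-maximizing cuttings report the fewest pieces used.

2

Build r[k] bottom-up: r[k] = max over allowed piece i of (p[i] + r[k−i]).
r[1] = 2
r[2] = max(2+2, 4+0) = 4
r[3] = max(2+4, 4+2, 8+0) = 8
r[4] = max(2+8, 4+4, 8+2, 10+0) = 10
r[5] = max(2+10, 4+8, 8+4, 10+2, 15+0) = 15
r[6] = max(2+15, 4+10, 8+8, 10+4, 15+2, 16+0) = 17
r[7] = max(2+17, 4+15, 8+10, …, 16+2, 34+0) = 34
r[8] = max(2+34, 4+17, 8+15, …, 34+2, 27+0) = 36
r[9] = max(2+36, 4+34, 8+17, …, 27+2, 18+0) = 38
Maximum revenue is $38.
Now minimize piece count subject to staying optimal: for each k, pieces[k] = 1 + min over i with p[i]+r[k−i]=r[k] of pieces[k−i].
pieces[6] = 2
pieces[7] = 1
pieces[8] = 2
pieces[9] = 2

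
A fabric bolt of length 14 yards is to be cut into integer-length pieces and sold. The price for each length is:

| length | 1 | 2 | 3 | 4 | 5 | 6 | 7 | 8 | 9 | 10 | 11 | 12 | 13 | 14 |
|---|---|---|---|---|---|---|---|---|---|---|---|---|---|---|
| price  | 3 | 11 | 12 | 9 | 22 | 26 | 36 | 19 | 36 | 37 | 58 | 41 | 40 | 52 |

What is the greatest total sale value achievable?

Build r[k] bottom-up: r[k] = max over allowed piece i of (p[i] + r[k−i]).
r[1] = 3
r[2] = max(3+3, 11+0) = 11
r[3] = max(3+11, 11+3, 12+0) = 14
r[4] = max(3+14, 11+11, 12+3, 9+0) = 22
r[5] = max(3+22, 11+14, 12+11, 9+3, 22+0) = 25
r[6] = max(3+25, 11+22, 12+14, 9+11, 22+3, 26+0) = 33
r[7] = max(3+33, 11+25, 12+22, …, 26+3, 36+0) = 36
r[8] = max(3+36, 11+33, 12+25, …, 36+3, 19+0) = 44
r[9] = max(3+44, 11+36, 12+33, …, 19+3, 36+0) = 47
r[10] = max(3+47, 11+44, 12+36, …, 36+3, 37+0) = 55
r[11] = max(3+55, 11+47, 12+44, …, 37+3, 58+0) = 58
r[12] = max(3+58, 11+55, 12+47, …, 58+3, 41+0) = 66
r[13] = max(3+66, 11+58, 12+55, …, 41+3, 40+0) = 69
r[14] = max(3+69, 11+66, 12+58, …, 40+3, 52+0) = 77
One optimal cutting: 2 + 2 + 2 + 2 + 2 + 2 + 2 → $11 + $11 + $11 + $11 + $11 + $11 + $11 = $77.

77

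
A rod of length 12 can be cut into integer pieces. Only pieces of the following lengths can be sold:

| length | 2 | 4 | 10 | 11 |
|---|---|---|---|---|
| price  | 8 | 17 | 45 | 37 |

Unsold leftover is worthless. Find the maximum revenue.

Build best[k] bottom-up: best[k] = max over allowed piece i of (p[i] + best[k−i]).
best[1] = 0
best[2] = 8
best[3] = 8
best[4] = max(8+8, 17+0) = 17
best[5] = max(8+8, 17+0) = 17
best[6] = max(8+17, 17+8) = 25
best[7] = max(8+17, 17+8) = 25
best[8] = max(8+25, 17+17) = 34
best[9] = max(8+25, 17+17) = 34
best[10] = max(8+34, 17+25, 45+0) = 45
best[11] = max(8+34, 17+25, 45+0, 37+0) = 45
best[12] = max(8+45, 17+34, 45+8, 37+0) = 53
One optimal cutting: 10 + 2 → 53.

53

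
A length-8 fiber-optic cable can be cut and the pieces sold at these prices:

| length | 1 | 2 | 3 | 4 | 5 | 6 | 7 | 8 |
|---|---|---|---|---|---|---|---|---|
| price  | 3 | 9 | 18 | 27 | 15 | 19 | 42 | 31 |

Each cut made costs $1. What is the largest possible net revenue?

53

Consider every possible first cut. r[k] is the best of p[i]+r[k−i] over all sellable i≤k, charging 1 whenever i<k.
r[1] = 3
r[2] = 9
r[3] = 18
r[4] = 27
r[5] = 29  (first piece 1, then r[4]=27)
r[6] = 35  (first piece 2, then r[4]=27)
r[7] = 44  (first piece 3, then r[4]=27)
r[8] = 53  (first piece 4, then r[4]=27)
One optimal plan: pieces 4 + 4 (1 cut) → $54 − $1 = $53.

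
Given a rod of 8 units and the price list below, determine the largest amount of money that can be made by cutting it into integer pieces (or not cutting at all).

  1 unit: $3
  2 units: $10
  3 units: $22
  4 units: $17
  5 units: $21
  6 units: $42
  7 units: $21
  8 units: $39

54

Consider every possible first cut. r[k] is the best of p[i]+r[k−i] over all sellable i≤k.
r[1] = 3
r[2] = max(3+3, 10+0) = 10
r[3] = max(3+10, 10+3, 22+0) = 22
r[4] = max(3+22, 10+10, 22+3, 17+0) = 25
r[5] = max(3+25, 10+22, 22+10, 17+3, 21+0) = 32
r[6] = max(3+32, 10+25, 22+22, 17+10, 21+3, 42+0) = 44
r[7] = max(3+44, 10+32, 22+25, …, 42+3, 21+0) = 47
r[8] = max(3+47, 10+44, 22+32, …, 21+3, 39+0) = 54
One optimal cutting: 3 + 3 + 2 → $22 + $22 + $10 = $54.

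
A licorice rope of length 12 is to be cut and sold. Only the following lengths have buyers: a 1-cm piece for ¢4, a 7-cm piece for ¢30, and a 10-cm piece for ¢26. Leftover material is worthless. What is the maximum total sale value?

Let f[k] be the best obtainable value from length k. For each k, try every first piece i and keep the best of price[i] + f[k−i].
f[1] = 4
f[2] = 8  (first piece 1, then f[1]=4)
f[3] = 12  (first piece 1, then f[2]=8)
f[4] = 16  (first piece 1, then f[3]=12)
f[5] = 20  (first piece 1, then f[4]=16)
f[6] = 24  (first piece 1, then f[5]=20)
f[7] = max(4+24, 30+0) = 30
f[8] = max(4+30, 30+4) = 34
f[9] = max(4+34, 30+8) = 38
f[10] = max(4+38, 30+12, 26+0) = 42
f[11] = max(4+42, 30+16, 26+4) = 46
f[12] = max(4+46, 30+20, 26+8) = 50
One optimal cutting: 7 + 1 + 1 + 1 + 1 + 1 → ¢50.

50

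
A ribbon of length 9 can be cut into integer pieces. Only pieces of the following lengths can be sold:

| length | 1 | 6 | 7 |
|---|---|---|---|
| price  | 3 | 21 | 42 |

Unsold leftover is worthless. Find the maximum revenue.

48

Let best[k] be the best obtainable value from length k. For each k, try every first piece i and keep the best of price[i] + best[k−i].
best[1] = 3
best[2] = 6  (first piece 1, then best[1]=3)
best[3] = 9  (first piece 1, then best[2]=6)
best[4] = 12  (first piece 1, then best[3]=9)
best[5] = 15  (first piece 1, then best[4]=12)
best[6] = max(3+15, 21+0) = 21
best[7] = max(3+21, 21+3, 42+0) = 42
best[8] = max(3+42, 21+6, 42+3) = 45
best[9] = max(3+45, 21+9, 42+6) = 48
One optimal cutting: 7 + 1 + 1 → ¢48.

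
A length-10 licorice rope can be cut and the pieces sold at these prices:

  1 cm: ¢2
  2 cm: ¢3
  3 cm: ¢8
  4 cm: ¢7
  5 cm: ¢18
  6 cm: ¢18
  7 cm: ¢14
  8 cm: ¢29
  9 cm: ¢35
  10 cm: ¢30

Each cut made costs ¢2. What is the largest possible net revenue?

Let net[k] be the best obtainable value from length k. For each k, try every first piece i and keep the best of price[i] + net[k−i] minus the 2 cut fee when i<k.
net[1] = 2
net[2] = max(2+2-2, 3+0) = 3
net[3] = max(2+3-2, 3+2-2, 8+0) = 8
net[4] = max(2+8-2, 3+3-2, 8+2-2, 7+0) = 8
net[5] = max(2+8-2, 3+8-2, 8+3-2, 7+2-2, 18+0) = 18
net[6] = max(2+18-2, 3+8-2, 8+8-2, 7+3-2, 18+2-2, 18+0) = 18
net[7] = max(2+18-2, 3+18-2, 8+8-2, …, 18+2-2, 14+0) = 19
net[8] = max(2+19-2, 3+18-2, 8+18-2, …, 14+2-2, 29+0) = 29
net[9] = max(2+29-2, 3+19-2, 8+18-2, …, 29+2-2, 35+0) = 35
net[10] = max(2+35-2, 3+29-2, 8+19-2, …, 35+2-2, 30+0) = 35
One optimal plan: pieces 9 + 1 (1 cut) → ¢37 − ¢2 = ¢35.

35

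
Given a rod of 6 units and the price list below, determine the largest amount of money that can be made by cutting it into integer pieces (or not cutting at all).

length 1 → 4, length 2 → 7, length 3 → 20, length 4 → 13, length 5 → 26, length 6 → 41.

Build v[k] bottom-up: v[k] = max over allowed piece i of (p[i] + v[k−i]).
v[1] = 4
v[2] = 8  (first piece 1, then v[1]=4)
v[3] = 20
v[4] = 24  (first piece 1, then v[3]=20)
v[5] = 28  (first piece 1, then v[4]=24)
v[6] = 41
Best is to sell the whole 6-unit piece uncut for 41.

41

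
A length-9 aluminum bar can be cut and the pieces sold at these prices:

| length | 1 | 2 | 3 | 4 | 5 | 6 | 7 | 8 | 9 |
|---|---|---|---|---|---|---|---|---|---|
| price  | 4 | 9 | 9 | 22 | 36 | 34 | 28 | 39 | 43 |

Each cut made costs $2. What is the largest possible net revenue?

56

Build v[k] bottom-up: v[k] = max over allowed piece i of (p[i] + v[k−i]) − 2 per cut.
v[1] = 4
v[2] = max(4+4-2, 9+0) = 9
v[3] = max(4+9-2, 9+4-2, 9+0) = 11
v[4] = max(4+11-2, 9+9-2, 9+4-2, 22+0) = 22
v[5] = max(4+22-2, 9+11-2, 9+9-2, 22+4-2, 36+0) = 36
v[6] = max(4+36-2, 9+22-2, 9+11-2, 22+9-2, 36+4-2, 34+0) = 38
v[7] = max(4+38-2, 9+36-2, 9+22-2, …, 34+4-2, 28+0) = 43
v[8] = max(4+43-2, 9+38-2, 9+36-2, …, 28+4-2, 39+0) = 45
v[9] = max(4+45-2, 9+43-2, 9+38-2, …, 39+4-2, 43+0) = 56
One optimal plan: pieces 5 + 4 (1 cut) → $58 − $2 = $56.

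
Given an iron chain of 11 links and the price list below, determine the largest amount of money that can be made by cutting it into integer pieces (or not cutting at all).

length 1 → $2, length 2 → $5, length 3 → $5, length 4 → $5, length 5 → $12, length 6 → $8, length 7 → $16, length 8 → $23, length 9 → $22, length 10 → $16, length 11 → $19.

30

Build R[k] bottom-up: R[k] = max over allowed piece i of (p[i] + R[k−i]).
R[1] = 2
R[2] = 5
R[3] = 7  (first piece 1, then R[2]=5)
R[4] = 10  (first piece 2, then R[2]=5)
R[5] = 12  (first piece 1, then R[4]=10)
R[6] = 15  (first piece 2, then R[4]=10)
R[7] = 17  (first piece 1, then R[6]=15)
R[8] = 23
R[9] = 25  (first piece 1, then R[8]=23)
R[10] = 28  (first piece 2, then R[8]=23)
R[11] = 30  (first piece 1, then R[10]=28)
One optimal cutting: 8 + 2 + 1 → $23 + $5 + $2 = $30.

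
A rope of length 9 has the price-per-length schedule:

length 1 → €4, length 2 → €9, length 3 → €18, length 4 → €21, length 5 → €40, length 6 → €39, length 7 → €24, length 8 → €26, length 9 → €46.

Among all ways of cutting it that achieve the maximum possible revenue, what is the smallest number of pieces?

Let r[k] be the best obtainable value from length k. For each k, try every first piece i and keep the best of price[i] + r[k−i].
r[1] = 4
r[2] = max(4+4, 9+0) = 9
r[3] = max(4+9, 9+4, 18+0) = 18
r[4] = max(4+18, 9+9, 18+4, 21+0) = 22
r[5] = max(4+22, 9+18, 18+9, 21+4, 40+0) = 40
r[6] = max(4+40, 9+22, 18+18, 21+9, 40+4, 39+0) = 44
r[7] = max(4+44, 9+40, 18+22, …, 39+4, 24+0) = 49
r[8] = max(4+49, 9+44, 18+40, …, 24+4, 26+0) = 58
r[9] = max(4+58, 9+49, 18+44, …, 26+4, 46+0) = 62
Maximum revenue is €62.
Now minimize piece count subject to staying optimal: for each k, pieces[k] = 1 + min over i with p[i]+r[k−i]=r[k] of pieces[k−i].
pieces[6] = 2
pieces[7] = 2
pieces[8] = 2
pieces[9] = 3

3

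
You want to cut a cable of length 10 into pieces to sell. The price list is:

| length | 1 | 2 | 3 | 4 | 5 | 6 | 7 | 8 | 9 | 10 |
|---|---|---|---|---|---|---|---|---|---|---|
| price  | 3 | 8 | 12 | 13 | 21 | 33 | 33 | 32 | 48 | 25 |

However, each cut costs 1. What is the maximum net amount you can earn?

Consider every possible first cut. net[k] is the best of p[i]+net[k−i] over all sellable i≤k, charging 1 whenever i<k.
net[1] = 3
net[2] = 8
net[3] = 12
net[4] = 15  (first piece 2, then net[2]=8)
net[5] = 21
net[6] = 33
net[7] = 35  (first piece 1, then net[6]=33)
net[8] = 40  (first piece 2, then net[6]=33)
net[9] = 48
net[10] = 50  (first piece 1, then net[9]=48)
One optimal plan: pieces 9 + 1 (1 cut) → 51 − 1 = 50.

50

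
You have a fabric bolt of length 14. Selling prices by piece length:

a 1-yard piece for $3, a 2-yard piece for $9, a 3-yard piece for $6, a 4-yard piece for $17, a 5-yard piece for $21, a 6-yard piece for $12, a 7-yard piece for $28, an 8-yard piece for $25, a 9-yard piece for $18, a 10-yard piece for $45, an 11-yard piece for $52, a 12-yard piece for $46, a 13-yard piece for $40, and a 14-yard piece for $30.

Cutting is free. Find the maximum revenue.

64

Consider every possible first cut. v[k] is the best of p[i]+v[k−i] over all sellable i≤k.
v[1] = 3
v[2] = max(3+3, 9+0) = 9
v[3] = max(3+9, 9+3, 6+0) = 12
v[4] = max(3+12, 9+9, 6+3, 17+0) = 18
v[5] = max(3+18, 9+12, 6+9, 17+3, 21+0) = 21
v[6] = max(3+21, 9+18, 6+12, 17+9, 21+3, 12+0) = 27
v[7] = max(3+27, 9+21, 6+18, …, 12+3, 28+0) = 30
v[8] = max(3+30, 9+27, 6+21, …, 28+3, 25+0) = 36
v[9] = max(3+36, 9+30, 6+27, …, 25+3, 18+0) = 39
v[10] = max(3+39, 9+36, 6+30, …, 18+3, 45+0) = 45
v[11] = max(3+45, 9+39, 6+36, …, 45+3, 52+0) = 52
v[12] = max(3+52, 9+45, 6+39, …, 52+3, 46+0) = 55
v[13] = max(3+55, 9+52, 6+45, …, 46+3, 40+0) = 61
v[14] = max(3+61, 9+55, 6+52, …, 40+3, 30+0) = 64
One optimal cutting: 11 + 2 + 1 → $52 + $9 + $3 = $64.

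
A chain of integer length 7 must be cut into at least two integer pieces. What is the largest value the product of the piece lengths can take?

Let f[k] be the best product for length k (with at least one cut). For each first piece i, the rest contributes max(k−i, f[k−i]).
f[2] = 1×max(1,0) = 1×1 = 1
f[3] = max(1×2, 2×1) = 2
f[4] = max(1×3, 2×2, 3×1) = 4
f[5] = max(1×4, 2×3, 3×2, 4×1) = 6
f[6] = max(1×6, 2×4, 3×3, 4×2, 5×1) = 9
f[7] = max(1×9, 2×6, 3×4, 4×3, 5×2, 6×1) = 12
One optimal split: 3 + 2 + 2; product 3×2×2 = 12.

12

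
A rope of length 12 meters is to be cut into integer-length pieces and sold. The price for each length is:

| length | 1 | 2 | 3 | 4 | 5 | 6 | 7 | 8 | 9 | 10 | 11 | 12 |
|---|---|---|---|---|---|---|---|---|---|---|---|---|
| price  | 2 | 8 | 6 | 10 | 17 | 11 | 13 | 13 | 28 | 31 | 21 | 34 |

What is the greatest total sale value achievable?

Consider every possible first cut. best[k] is the best of p[i]+best[k−i] over all sellable i≤k.
best[1] = 2
best[2] = max(2+2, 8+0) = 8
best[3] = max(2+8, 8+2, 6+0) = 10
best[4] = max(2+10, 8+8, 6+2, 10+0) = 16
best[5] = max(2+16, 8+10, 6+8, 10+2, 17+0) = 18
best[6] = max(2+18, 8+16, 6+10, 10+8, 17+2, 11+0) = 24
best[7] = max(2+24, 8+18, 6+16, …, 11+2, 13+0) = 26
best[8] = max(2+26, 8+24, 6+18, …, 13+2, 13+0) = 32
best[9] = max(2+32, 8+26, 6+24, …, 13+2, 28+0) = 34
best[10] = max(2+34, 8+32, 6+26, …, 28+2, 31+0) = 40
best[11] = max(2+40, 8+34, 6+32, …, 31+2, 21+0) = 42
best[12] = max(2+42, 8+40, 6+34, …, 21+2, 34+0) = 48
One optimal cutting: 2 + 2 + 2 + 2 + 2 + 2 → €8 + €8 + €8 + €8 + €8 + €8 = €48.

48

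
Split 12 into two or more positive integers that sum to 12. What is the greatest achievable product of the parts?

Fill f[k] for k=2..12: at each k try every first piece i and multiply by the better of (k−i) uncut or f[k−i].
Small cases: f[2]=1, f[3]=2, f[4]=4, f[5]=6, f[6]=9.
f[7] = max(1*9, 2*6, 3*4, 4*3, 5*2, 6*1) = 12
f[8] = max(1*12, 2*9, 3*6, …, 6*2, 7*1) = 18
f[9] = max(1*18, 2*12, 3*9, …, 7*2, 8*1) = 27
f[10] = max(1*27, 2*18, 3*12, …, 8*2, 9*1) = 36
f[11] = max(1*36, 2*27, 3*18, …, 9*2, 10*1) = 54
f[12] = max(1*54, 2*36, 3*27, …, 10*2, 11*1) = 81
One optimal split: 3 + 3 + 3 + 3; product 3*3*3*3 = 81.

81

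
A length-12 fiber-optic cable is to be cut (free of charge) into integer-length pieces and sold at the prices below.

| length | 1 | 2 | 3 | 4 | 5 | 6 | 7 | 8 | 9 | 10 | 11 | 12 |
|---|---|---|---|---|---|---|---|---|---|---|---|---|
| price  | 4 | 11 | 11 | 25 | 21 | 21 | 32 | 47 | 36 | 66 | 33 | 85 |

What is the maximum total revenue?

85

Let r[k] be the best obtainable value from length k. For each k, try every first piece i and keep the best of price[i] + r[k−i].
r[1] = 4
r[2] = max(4+4, 11+0) = 11
r[3] = max(4+11, 11+4, 11+0) = 15
r[4] = max(4+15, 11+11, 11+4, 25+0) = 25
r[5] = max(4+25, 11+15, 11+11, 25+4, 21+0) = 29
r[6] = max(4+29, 11+25, 11+15, 25+11, 21+4, 21+0) = 36
r[7] = max(4+36, 11+29, 11+25, …, 21+4, 32+0) = 40
r[8] = max(4+40, 11+36, 11+29, …, 32+4, 47+0) = 50
r[9] = max(4+50, 11+40, 11+36, …, 47+4, 36+0) = 54
r[10] = max(4+54, 11+50, 11+40, …, 36+4, 66+0) = 66
r[11] = max(4+66, 11+54, 11+50, …, 66+4, 33+0) = 70
r[12] = max(4+70, 11+66, 11+54, …, 33+4, 85+0) = 85
Best is to sell the whole 12-meter piece uncut for $85.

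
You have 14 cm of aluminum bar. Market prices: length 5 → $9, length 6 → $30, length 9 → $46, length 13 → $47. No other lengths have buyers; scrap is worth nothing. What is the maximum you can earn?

60

Let best[k] be the best obtainable value from length k. For each k, try every first piece i and keep the best of price[i] + best[k−i].
best[1] = 0
best[2] = 0
best[3] = 0
best[4] = 0
best[5] = 9
best[6] = 30
best[7] = 30
best[8] = 30
best[9] = 46
best[10] = 46
best[11] = 46
best[12] = 60  (first piece 6, then best[6]=30)
best[13] = 60
best[14] = 60
One optimal cutting: pieces 6 + 6 with 2 cm of scrap → $60.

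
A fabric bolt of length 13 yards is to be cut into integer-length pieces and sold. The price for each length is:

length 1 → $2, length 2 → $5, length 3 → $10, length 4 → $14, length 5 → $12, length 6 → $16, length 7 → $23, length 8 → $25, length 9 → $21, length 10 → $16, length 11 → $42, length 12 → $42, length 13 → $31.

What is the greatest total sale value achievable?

47

Build R[k] bottom-up: R[k] = max over allowed piece i of (p[i] + R[k−i]).
R[1] = 2
R[2] = 5
R[3] = 10
R[4] = 14
R[5] = 16  (first piece 1, then R[4]=14)
R[6] = 20  (first piece 3, then R[3]=10)
R[7] = 24  (first piece 3, then R[4]=14)
R[8] = 28  (first piece 4, then R[4]=14)
R[9] = 30  (first piece 1, then R[8]=28)
R[10] = 34  (first piece 3, then R[7]=24)
R[11] = 42
R[12] = 44  (first piece 1, then R[11]=42)
R[13] = 47  (first piece 2, then R[11]=42)
One optimal cutting: 11 + 2 → $42 + $5 = $47.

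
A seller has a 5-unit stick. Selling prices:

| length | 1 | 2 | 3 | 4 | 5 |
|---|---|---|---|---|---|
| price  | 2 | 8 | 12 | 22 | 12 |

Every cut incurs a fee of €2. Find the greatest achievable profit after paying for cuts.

22

Build v[k] bottom-up: v[k] = max over allowed piece i of (p[i] + v[k−i]) − 2 per cut.
v[1] = 2
v[2] = max(2+2-2, 8+0) = 8
v[3] = max(2+8-2, 8+2-2, 12+0) = 12
v[4] = max(2+12-2, 8+8-2, 12+2-2, 22+0) = 22
v[5] = max(2+22-2, 8+12-2, 12+8-2, 22+2-2, 12+0) = 22
One optimal plan: pieces 4 + 1 (1 cut) → €24 − €2 = €22.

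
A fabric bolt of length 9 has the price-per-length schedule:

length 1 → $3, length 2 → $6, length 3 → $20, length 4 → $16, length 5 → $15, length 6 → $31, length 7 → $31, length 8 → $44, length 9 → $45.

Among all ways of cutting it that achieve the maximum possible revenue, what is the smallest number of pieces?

3

Build r[k] bottom-up: r[k] = max over allowed piece i of (p[i] + r[k−i]).
r[1] = 3
r[2] = max(3+3, 6+0) = 6
r[3] = max(3+6, 6+3, 20+0) = 20
r[4] = max(3+20, 6+6, 20+3, 16+0) = 23
r[5] = max(3+23, 6+20, 20+6, 16+3, 15+0) = 26
r[6] = max(3+26, 6+23, 20+20, 16+6, 15+3, 31+0) = 40
r[7] = max(3+40, 6+26, 20+23, …, 31+3, 31+0) = 43
r[8] = max(3+43, 6+40, 20+26, …, 31+3, 44+0) = 46
r[9] = max(3+46, 6+43, 20+40, …, 44+3, 45+0) = 60
Maximum revenue is $60.
Now minimize piece count subject to staying optimal: for each k, pieces[k] = 1 + min over i with p[i]+r[k−i]=r[k] of pieces[k−i].
pieces[6] = 2
pieces[7] = 3
pieces[8] = 3
pieces[9] = 3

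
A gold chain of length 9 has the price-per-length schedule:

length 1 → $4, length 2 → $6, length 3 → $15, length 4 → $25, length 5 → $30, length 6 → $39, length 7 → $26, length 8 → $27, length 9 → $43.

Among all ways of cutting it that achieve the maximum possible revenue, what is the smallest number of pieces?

2

Let r[k] be the best obtainable value from length k. For each k, try every first piece i and keep the best of price[i] + r[k−i].
r[1] = 4
r[2] = max(4+4, 6+0) = 8
r[3] = max(4+8, 6+4, 15+0) = 15
r[4] = max(4+15, 6+8, 15+4, 25+0) = 25
r[5] = max(4+25, 6+15, 15+8, 25+4, 30+0) = 30
r[6] = max(4+30, 6+25, 15+15, 25+8, 30+4, 39+0) = 39
r[7] = max(4+39, 6+30, 15+25, …, 39+4, 26+0) = 43
r[8] = max(4+43, 6+39, 15+30, …, 26+4, 27+0) = 50
r[9] = max(4+50, 6+43, 15+39, …, 27+4, 43+0) = 55
Maximum revenue is $55.
Now minimize piece count subject to staying optimal: for each k, pieces[k] = 1 + min over i with p[i]+r[k−i]=r[k] of pieces[k−i].
pieces[6] = 1
pieces[7] = 2
pieces[8] = 2
pieces[9] = 2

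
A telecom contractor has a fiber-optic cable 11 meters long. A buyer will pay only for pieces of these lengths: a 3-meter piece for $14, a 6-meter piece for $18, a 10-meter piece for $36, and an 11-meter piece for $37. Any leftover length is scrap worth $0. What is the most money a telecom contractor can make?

42

Build best[k] bottom-up: best[k] = max over allowed piece i of (p[i] + best[k−i]).
best[1] = 0
best[2] = 0
best[3] = 14
best[4] = 14
best[5] = 14
best[6] = max(14+14, 18+0) = 28
best[7] = max(14+14, 18+0) = 28
best[8] = max(14+14, 18+0) = 28
best[9] = max(14+28, 18+14) = 42
best[10] = max(14+28, 18+14, 36+0) = 42
best[11] = max(14+28, 18+14, 36+0, 37+0) = 42
One optimal cutting: pieces 3 + 3 + 3 with 2 meters of scrap → $42.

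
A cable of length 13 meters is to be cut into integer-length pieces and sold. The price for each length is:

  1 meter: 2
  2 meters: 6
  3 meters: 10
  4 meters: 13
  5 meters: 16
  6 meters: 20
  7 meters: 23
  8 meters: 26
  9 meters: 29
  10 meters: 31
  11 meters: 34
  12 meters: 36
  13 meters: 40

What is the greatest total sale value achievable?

43

Let r[k] be the best obtainable value from length k. For each k, try every first piece i and keep the best of price[i] + r[k−i].
r[1] = 2
r[2] = max(2+2, 6+0) = 6
r[3] = max(2+6, 6+2, 10+0) = 10
r[4] = max(2+10, 6+6, 10+2, 13+0) = 13
r[5] = max(2+13, 6+10, 10+6, 13+2, 16+0) = 16
r[6] = max(2+16, 6+13, 10+10, 13+6, 16+2, 20+0) = 20
r[7] = max(2+20, 6+16, 10+13, …, 20+2, 23+0) = 23
r[8] = max(2+23, 6+20, 10+16, …, 23+2, 26+0) = 26
r[9] = max(2+26, 6+23, 10+20, …, 26+2, 29+0) = 30
r[10] = max(2+30, 6+26, 10+23, …, 29+2, 31+0) = 33
r[11] = max(2+33, 6+30, 10+26, …, 31+2, 34+0) = 36
r[12] = max(2+36, 6+33, 10+30, …, 34+2, 36+0) = 40
r[13] = max(2+40, 6+36, 10+33, …, 36+2, 40+0) = 43
One optimal cutting: 4 + 3 + 3 + 3 → 13 + 10 + 10 + 10 = 43.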